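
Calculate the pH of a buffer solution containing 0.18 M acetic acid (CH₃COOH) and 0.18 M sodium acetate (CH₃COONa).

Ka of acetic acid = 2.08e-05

pKa = -log(2.08e-05) = 4.68. pH = pKa + log([A⁻]/[HA]) = 4.68 + log(0.18/0.18)

pH = 4.68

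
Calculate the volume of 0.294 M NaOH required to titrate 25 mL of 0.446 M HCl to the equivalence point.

At equivalence: moles acid = moles base. moles HCl = 0.446 × 25/1000 = 0.01115 mol. V_base = moles / 0.294 × 1000 = 37.9 mL.

V_{base} = 37.9 mL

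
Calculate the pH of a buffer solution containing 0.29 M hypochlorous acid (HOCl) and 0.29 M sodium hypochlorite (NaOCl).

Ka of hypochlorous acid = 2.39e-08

pKa = -log(2.39e-08) = 7.62. pH = pKa + log([A⁻]/[HA]) = 7.62 + log(0.29/0.29)

pH = 7.62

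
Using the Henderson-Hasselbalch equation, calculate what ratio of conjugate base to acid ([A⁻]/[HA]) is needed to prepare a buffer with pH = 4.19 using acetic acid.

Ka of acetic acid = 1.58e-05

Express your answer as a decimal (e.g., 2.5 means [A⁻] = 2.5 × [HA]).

pKa = -log(1.58e-05) = 4.8013. pH = pKa + log([A⁻]/[HA]), so log([A⁻]/[HA]) = pH − pKa = 4.19 − 4.8013 = -0.6113. [A⁻]/[HA] = 10^(-0.6113) = 0.245

[A⁻]/[HA] = 0.245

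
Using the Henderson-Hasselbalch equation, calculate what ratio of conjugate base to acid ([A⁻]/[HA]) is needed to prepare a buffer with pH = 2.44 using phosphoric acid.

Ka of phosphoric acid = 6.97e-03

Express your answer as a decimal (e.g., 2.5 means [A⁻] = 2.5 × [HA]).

pKa = -log(6.97e-03) = 2.1568. pH = pKa + log([A⁻]/[HA]), so log([A⁻]/[HA]) = pH − pKa = 2.44 − 2.1568 = 0.2832. [A⁻]/[HA] = 10^(0.2832) = 1.92

[A⁻]/[HA] = 1.92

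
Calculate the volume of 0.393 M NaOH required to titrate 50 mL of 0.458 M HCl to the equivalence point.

At equivalence: moles acid = moles base. moles HCl = 0.458 × 50/1000 = 0.0229 mol. V_base = moles / 0.393 × 1000 = 58.3 mL.

V_{base} = 58.3 mL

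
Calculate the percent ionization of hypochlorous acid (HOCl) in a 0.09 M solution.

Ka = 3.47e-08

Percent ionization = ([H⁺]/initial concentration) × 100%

Using Ka equilibrium: x² + Ka×x - Ka×C = 0. Solving: [H⁺] = 5.5866e-05. Percent = (5.5866e-05/0.09) × 100

Percent ionization = 0.0621%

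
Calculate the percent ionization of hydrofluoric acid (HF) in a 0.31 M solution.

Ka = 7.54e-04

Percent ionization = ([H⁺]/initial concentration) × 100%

Using Ka equilibrium: x² + Ka×x - Ka×C = 0. Solving: [H⁺] = 1.4916e-02. Percent = (1.4916e-02/0.31) × 100

Percent ionization = 4.81%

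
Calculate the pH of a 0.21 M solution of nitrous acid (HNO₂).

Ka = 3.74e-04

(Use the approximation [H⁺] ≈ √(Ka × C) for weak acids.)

[H⁺] = √(Ka × C) = √(3.74e-04 × 0.21) = 8.8623e-03. pH = -log(8.8623e-03)

pH = 2.05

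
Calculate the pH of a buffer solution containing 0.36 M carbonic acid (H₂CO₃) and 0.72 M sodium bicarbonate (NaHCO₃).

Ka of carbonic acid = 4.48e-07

pKa = -log(4.48e-07) = 6.35. pH = pKa + log([A⁻]/[HA]) = 6.35 + log(0.72/0.36)

pH = 6.65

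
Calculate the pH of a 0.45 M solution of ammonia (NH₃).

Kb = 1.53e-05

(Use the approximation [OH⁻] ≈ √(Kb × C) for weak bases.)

[OH⁻] = √(Kb × C) = √(1.53e-05 × 0.45) = 2.6239e-03. pOH = 2.58, pH = 14 - pOH

pH = 11.42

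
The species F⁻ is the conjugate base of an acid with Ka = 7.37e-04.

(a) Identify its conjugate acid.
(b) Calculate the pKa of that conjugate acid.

(a) The conjugate acid is formed by adding one H⁺ to F⁻, giving HF. (b) pKa = -log(Ka) = -log(7.37e-04) = 3.13.

Conjugate acid: HF; pK_a = 3.13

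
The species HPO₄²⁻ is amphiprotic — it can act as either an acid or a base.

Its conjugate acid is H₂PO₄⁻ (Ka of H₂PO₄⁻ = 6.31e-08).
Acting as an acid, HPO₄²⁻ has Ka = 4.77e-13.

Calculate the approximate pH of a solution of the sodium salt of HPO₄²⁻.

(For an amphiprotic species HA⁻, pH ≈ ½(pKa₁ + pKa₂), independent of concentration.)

pKa₁ = -log(6.31e-08) = 7.20; pKa₂ = -log(4.77e-13) = 12.32. For an amphiprotic species, pH ≈ ½(pKa₁ + pKa₂) = ½(7.20 + 12.32) = 9.76.

pH = 9.76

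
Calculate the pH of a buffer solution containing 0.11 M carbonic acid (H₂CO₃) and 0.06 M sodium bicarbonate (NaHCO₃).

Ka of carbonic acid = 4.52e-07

pKa = -log(4.52e-07) = 6.34. pH = pKa + log([A⁻]/[HA]) = 6.34 + log(0.06/0.11)

pH = 6.08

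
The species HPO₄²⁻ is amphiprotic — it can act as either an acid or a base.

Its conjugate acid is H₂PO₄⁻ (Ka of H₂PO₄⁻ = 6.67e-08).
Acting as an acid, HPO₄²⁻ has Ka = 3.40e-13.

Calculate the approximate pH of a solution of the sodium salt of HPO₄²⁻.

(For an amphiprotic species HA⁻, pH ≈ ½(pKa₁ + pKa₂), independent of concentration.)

pKa₁ = -log(6.67e-08) = 7.18; pKa₂ = -log(3.40e-13) = 12.47. For an amphiprotic species, pH ≈ ½(pKa₁ + pKa₂) = ½(7.18 + 12.47) = 9.82.

pH = 9.82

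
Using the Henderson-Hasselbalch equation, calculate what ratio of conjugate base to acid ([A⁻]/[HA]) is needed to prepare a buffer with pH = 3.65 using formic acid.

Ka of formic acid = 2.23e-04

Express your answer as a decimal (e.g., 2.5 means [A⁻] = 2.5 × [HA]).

pKa = -log(2.23e-04) = 3.6517. pH = pKa + log([A⁻]/[HA]), so log([A⁻]/[HA]) = pH − pKa = 3.65 − 3.6517 = -0.0017. [A⁻]/[HA] = 10^(-0.0017) = 0.996

[A⁻]/[HA] = 0.996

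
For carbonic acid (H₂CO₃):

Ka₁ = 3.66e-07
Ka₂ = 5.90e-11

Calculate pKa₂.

pKa₂ = -log(Ka₂) = -log(5.90e-11) = 10.23.

pK_{a2} = 10.23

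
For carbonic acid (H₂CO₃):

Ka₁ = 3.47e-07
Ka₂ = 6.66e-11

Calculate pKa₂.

pKa₂ = -log(Ka₂) = -log(6.66e-11) = 10.18.

pK_{a2} = 10.18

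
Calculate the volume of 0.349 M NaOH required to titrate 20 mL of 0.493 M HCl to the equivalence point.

At equivalence: moles acid = moles base. moles HCl = 0.493 × 20/1000 = 0.00986 mol. V_base = moles / 0.349 × 1000 = 28.3 mL.

V_{base} = 28.3 mL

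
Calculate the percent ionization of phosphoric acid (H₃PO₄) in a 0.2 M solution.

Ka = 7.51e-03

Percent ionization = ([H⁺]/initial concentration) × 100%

Using Ka equilibrium: x² + Ka×x - Ka×C = 0. Solving: [H⁺] = 3.5182e-02. Percent = (3.5182e-02/0.2) × 100

Percent ionization = 17.6%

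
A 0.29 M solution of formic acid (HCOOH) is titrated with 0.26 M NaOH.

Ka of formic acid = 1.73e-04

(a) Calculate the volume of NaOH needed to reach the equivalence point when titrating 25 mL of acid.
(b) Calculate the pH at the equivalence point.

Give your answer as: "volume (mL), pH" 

moles acid = 0.29 × 25/1000 = 0.00725 mol; V_base = moles/0.26 × 1000 = 27.9 mL. At equivalence only the conjugate base is present: [A⁻] = 0.00725/0.053 = 1.3709e-01 M. Kb = Kw/Ka = 5.78e-11; [OH⁻] = √(Kb × [A⁻]) = 2.8150e-06; pOH = 5.55; pH = 14 - pOH = 8.45.

V = 27.9 mL, pH = 8.45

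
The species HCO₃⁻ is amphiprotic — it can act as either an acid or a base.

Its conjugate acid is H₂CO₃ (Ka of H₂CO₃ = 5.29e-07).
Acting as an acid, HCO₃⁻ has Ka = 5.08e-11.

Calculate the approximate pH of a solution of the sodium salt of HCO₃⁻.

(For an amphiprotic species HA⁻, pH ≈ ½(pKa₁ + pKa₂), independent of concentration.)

pKa₁ = -log(5.29e-07) = 6.28; pKa₂ = -log(5.08e-11) = 10.29. For an amphiprotic species, pH ≈ ½(pKa₁ + pKa₂) = ½(6.28 + 10.29) = 8.29.

pH = 8.29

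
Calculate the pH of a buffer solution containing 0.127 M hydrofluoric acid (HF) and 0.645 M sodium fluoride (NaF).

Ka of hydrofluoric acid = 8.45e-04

pKa = -log(8.45e-04) = 3.07. pH = pKa + log([A⁻]/[HA]) = 3.07 + log(0.645/0.127)

pH = 3.78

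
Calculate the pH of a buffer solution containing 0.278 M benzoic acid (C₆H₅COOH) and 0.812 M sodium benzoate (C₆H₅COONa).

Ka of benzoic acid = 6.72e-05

pKa = -log(6.72e-05) = 4.17. pH = pKa + log([A⁻]/[HA]) = 4.17 + log(0.812/0.278)

pH = 4.64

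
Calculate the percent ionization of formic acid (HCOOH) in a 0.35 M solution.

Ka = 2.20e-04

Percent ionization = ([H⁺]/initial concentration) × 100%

Using Ka equilibrium: x² + Ka×x - Ka×C = 0. Solving: [H⁺] = 8.6657e-03. Percent = (8.6657e-03/0.35) × 100

Percent ionization = 2.48%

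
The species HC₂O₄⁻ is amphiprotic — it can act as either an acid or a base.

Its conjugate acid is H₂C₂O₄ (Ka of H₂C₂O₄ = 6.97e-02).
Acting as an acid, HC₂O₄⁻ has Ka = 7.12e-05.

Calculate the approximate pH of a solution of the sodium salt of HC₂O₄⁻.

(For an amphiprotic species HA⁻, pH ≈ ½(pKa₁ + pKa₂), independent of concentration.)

pKa₁ = -log(6.97e-02) = 1.16; pKa₂ = -log(7.12e-05) = 4.15. For an amphiprotic species, pH ≈ ½(pKa₁ + pKa₂) = ½(1.16 + 4.15) = 2.65.

pH = 2.65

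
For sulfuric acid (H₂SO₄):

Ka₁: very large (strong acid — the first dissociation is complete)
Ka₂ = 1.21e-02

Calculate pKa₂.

pKa₂ = -log(Ka₂) = -log(1.21e-02) = 1.92.

pK_{a2} = 1.92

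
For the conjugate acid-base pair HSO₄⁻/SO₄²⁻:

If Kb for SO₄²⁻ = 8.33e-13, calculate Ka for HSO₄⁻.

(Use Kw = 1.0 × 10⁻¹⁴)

For a conjugate pair Ka × Kb = Kw, so Ka = Kw/Kb = 1.0 × 10⁻¹⁴ / 8.33e-13 = 1.20e-02.

K_a = 1.20e-02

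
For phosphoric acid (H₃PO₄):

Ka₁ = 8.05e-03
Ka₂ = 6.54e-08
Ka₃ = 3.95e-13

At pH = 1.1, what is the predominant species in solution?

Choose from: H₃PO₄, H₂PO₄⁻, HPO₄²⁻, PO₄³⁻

pKa₁ = 2.09, pKa₂ = 7.18, pKa₃ = 12.40. For a polyprotic acid the predominant species crosses at each pKa: below pKa_n the protonated form dominates, above it the deprotonated form does. At pH = 1.1, the predominant species is H₃PO₄.

H₃PO₄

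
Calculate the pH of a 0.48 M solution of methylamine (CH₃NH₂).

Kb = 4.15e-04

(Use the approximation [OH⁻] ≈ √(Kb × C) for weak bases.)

[OH⁻] = √(Kb × C) = √(4.15e-04 × 0.48) = 1.4114e-02. pOH = 1.85, pH = 14 - pOH

pH = 12.15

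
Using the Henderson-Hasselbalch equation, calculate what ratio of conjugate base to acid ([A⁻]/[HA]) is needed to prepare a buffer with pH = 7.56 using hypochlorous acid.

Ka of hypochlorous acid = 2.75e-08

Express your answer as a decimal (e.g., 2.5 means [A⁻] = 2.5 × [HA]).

pKa = -log(2.75e-08) = 7.5607. pH = pKa + log([A⁻]/[HA]), so log([A⁻]/[HA]) = pH − pKa = 7.56 − 7.5607 = -0.0007. [A⁻]/[HA] = 10^(-0.0007) = 0.998

[A⁻]/[HA] = 0.998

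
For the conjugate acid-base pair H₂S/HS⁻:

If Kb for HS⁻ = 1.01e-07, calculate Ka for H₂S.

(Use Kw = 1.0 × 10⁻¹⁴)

For a conjugate pair Ka × Kb = Kw, so Ka = Kw/Kb = 1.0 × 10⁻¹⁴ / 1.01e-07 = 9.90e-08.

K_a = 9.90e-08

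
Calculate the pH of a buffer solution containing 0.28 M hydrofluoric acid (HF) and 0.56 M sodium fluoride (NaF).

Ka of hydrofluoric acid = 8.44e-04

pKa = -log(8.44e-04) = 3.07. pH = pKa + log([A⁻]/[HA]) = 3.07 + log(0.56/0.28)

pH = 3.37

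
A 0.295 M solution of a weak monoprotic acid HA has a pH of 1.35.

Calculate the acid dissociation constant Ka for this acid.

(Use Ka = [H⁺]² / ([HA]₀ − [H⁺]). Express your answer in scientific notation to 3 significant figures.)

[H⁺] = 10^(−pH) = 10^(−1.35) = 4.467e-02 M. For HA ⇌ H⁺ + A⁻, Ka = [H⁺][A⁻]/[HA] = [H⁺]² / ([HA]₀ − [H⁺]) = (4.467e-02)² / (0.295 − 4.467e-02) = 7.97e-03.

K_a = 7.97e-03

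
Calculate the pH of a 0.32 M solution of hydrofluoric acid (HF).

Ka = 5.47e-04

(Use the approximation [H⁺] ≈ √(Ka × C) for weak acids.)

[H⁺] = √(Ka × C) = √(5.47e-04 × 0.32) = 1.3230e-02. pH = -log(1.3230e-02)

pH = 1.88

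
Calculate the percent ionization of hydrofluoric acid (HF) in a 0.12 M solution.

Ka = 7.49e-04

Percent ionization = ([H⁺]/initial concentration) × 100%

Using Ka equilibrium: x² + Ka×x - Ka×C = 0. Solving: [H⁺] = 9.1134e-03. Percent = (9.1134e-03/0.12) × 100

Percent ionization = 7.59%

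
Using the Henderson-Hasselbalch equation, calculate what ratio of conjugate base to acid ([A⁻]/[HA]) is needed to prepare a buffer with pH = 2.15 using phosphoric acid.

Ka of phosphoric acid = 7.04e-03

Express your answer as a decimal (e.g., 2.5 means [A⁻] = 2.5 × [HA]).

pKa = -log(7.04e-03) = 2.1524. pH = pKa + log([A⁻]/[HA]), so log([A⁻]/[HA]) = pH − pKa = 2.15 − 2.1524 = -0.0024. [A⁻]/[HA] = 10^(-0.0024) = 0.994

[A⁻]/[HA] = 0.994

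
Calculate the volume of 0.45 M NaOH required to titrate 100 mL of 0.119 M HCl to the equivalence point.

At equivalence: moles acid = moles base. moles HCl = 0.119 × 100/1000 = 0.0119 mol. V_base = moles / 0.45 × 1000 = 26.4 mL.

V_{base} = 26.4 mL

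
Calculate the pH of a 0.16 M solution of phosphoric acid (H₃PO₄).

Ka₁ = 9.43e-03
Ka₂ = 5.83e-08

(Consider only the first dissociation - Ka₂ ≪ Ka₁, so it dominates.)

First dissociation dominates. From Ka₁ = [H⁺][HA⁻]/[H₂A], x² + Ka₁·x − Ka₁·C = 0 with C = 0.16 M and Ka₁ = 9.43e-03. Solving: [H⁺] = (−Ka₁ + √(Ka₁² + 4·Ka₁·C)) / 2 = 3.4413e-02 M. pH = -log(3.4413e-02) = 1.46.

pH = 1.46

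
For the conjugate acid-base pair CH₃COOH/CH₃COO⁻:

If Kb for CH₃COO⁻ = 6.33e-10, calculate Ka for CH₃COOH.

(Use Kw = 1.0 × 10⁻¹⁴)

For a conjugate pair Ka × Kb = Kw, so Ka = Kw/Kb = 1.0 × 10⁻¹⁴ / 6.33e-10 = 1.58e-05.

K_a = 1.58e-05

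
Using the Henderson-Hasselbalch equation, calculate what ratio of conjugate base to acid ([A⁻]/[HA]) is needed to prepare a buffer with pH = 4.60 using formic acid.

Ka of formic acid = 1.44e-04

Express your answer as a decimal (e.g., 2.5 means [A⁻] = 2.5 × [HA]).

pKa = -log(1.44e-04) = 3.8416. pH = pKa + log([A⁻]/[HA]), so log([A⁻]/[HA]) = pH − pKa = 4.60 − 3.8416 = 0.7584. [A⁻]/[HA] = 10^(0.7584) = 5.73

[A⁻]/[HA] = 5.73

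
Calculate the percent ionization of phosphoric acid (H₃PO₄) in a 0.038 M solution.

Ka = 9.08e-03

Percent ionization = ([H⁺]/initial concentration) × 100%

Using Ka equilibrium: x² + Ka×x - Ka×C = 0. Solving: [H⁺] = 1.4582e-02. Percent = (1.4582e-02/0.038) × 100

Percent ionization = 38.4%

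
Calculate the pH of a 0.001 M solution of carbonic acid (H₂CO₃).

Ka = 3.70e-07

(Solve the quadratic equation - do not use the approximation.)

x² + Ka×x - Ka×C = 0. Using quadratic formula: [H⁺] = 1.9051e-05

pH = 4.72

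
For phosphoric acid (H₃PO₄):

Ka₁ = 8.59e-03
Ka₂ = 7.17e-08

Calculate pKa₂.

pKa₂ = -log(Ka₂) = -log(7.17e-08) = 7.14.

pK_{a2} = 7.14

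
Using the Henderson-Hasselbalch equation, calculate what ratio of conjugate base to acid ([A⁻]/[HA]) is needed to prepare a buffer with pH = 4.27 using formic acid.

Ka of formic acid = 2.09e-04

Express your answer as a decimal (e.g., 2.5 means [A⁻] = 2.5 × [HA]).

pKa = -log(2.09e-04) = 3.6799. pH = pKa + log([A⁻]/[HA]), so log([A⁻]/[HA]) = pH − pKa = 4.27 − 3.6799 = 0.5901. [A⁻]/[HA] = 10^(0.5901) = 3.89

[A⁻]/[HA] = 3.89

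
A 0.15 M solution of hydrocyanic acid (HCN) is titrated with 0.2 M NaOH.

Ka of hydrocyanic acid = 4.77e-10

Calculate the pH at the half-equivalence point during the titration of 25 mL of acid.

At half-equivalence [HA] = [A⁻], so Henderson-Hasselbalch gives pH = pKa = -log(4.77e-10) = 9.32.

pH = pKa = 9.32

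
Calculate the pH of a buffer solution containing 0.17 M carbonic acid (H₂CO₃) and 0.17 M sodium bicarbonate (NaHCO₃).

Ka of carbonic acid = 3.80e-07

pKa = -log(3.80e-07) = 6.42. pH = pKa + log([A⁻]/[HA]) = 6.42 + log(0.17/0.17)

pH = 6.42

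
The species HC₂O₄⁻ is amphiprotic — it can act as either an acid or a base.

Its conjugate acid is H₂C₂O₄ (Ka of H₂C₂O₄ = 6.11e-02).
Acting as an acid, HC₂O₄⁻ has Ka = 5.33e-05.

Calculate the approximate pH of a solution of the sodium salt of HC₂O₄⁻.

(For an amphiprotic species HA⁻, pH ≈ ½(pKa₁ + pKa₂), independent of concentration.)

pKa₁ = -log(6.11e-02) = 1.21; pKa₂ = -log(5.33e-05) = 4.27. For an amphiprotic species, pH ≈ ½(pKa₁ + pKa₂) = ½(1.21 + 4.27) = 2.74.

pH = 2.74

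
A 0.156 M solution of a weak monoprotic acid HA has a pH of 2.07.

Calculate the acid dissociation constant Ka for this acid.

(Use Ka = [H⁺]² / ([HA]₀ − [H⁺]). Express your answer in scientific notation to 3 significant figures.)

[H⁺] = 10^(−pH) = 10^(−2.07) = 8.511e-03 M. For HA ⇌ H⁺ + A⁻, Ka = [H⁺][A⁻]/[HA] = [H⁺]² / ([HA]₀ − [H⁺]) = (8.511e-03)² / (0.156 − 8.511e-03) = 4.91e-04.

K_a = 4.91e-04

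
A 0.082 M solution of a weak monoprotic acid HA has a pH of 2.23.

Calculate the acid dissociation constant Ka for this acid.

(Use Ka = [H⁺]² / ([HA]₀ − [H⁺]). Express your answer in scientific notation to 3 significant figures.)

[H⁺] = 10^(−pH) = 10^(−2.23) = 5.888e-03 M. For HA ⇌ H⁺ + A⁻, Ka = [H⁺][A⁻]/[HA] = [H⁺]² / ([HA]₀ − [H⁺]) = (5.888e-03)² / (0.082 − 5.888e-03) = 4.56e-04.

K_a = 4.56e-04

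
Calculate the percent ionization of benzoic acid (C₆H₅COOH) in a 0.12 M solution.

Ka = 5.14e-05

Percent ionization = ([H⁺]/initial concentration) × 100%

Using Ka equilibrium: x² + Ka×x - Ka×C = 0. Solving: [H⁺] = 2.4580e-03. Percent = (2.4580e-03/0.12) × 100

Percent ionization = 2.05%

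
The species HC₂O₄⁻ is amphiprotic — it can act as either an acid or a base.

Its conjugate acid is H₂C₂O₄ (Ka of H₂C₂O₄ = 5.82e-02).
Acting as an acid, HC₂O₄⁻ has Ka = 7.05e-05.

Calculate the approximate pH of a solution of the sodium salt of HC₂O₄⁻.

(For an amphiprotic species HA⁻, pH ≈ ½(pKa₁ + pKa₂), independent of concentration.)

pKa₁ = -log(5.82e-02) = 1.24; pKa₂ = -log(7.05e-05) = 4.15. For an amphiprotic species, pH ≈ ½(pKa₁ + pKa₂) = ½(1.24 + 4.15) = 2.69.

pH = 2.69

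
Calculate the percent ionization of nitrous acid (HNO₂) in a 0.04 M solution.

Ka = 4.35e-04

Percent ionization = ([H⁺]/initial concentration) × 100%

Using Ka equilibrium: x² + Ka×x - Ka×C = 0. Solving: [H⁺] = 3.9595e-03. Percent = (3.9595e-03/0.04) × 100

Percent ionization = 9.9%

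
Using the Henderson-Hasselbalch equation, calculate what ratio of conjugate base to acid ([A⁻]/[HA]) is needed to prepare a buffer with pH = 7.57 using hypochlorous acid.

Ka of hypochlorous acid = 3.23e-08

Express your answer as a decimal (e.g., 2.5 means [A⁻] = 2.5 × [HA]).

pKa = -log(3.23e-08) = 7.4908. pH = pKa + log([A⁻]/[HA]), so log([A⁻]/[HA]) = pH − pKa = 7.57 − 7.4908 = 0.0792. [A⁻]/[HA] = 10^(0.0792) = 1.20

[A⁻]/[HA] = 1.20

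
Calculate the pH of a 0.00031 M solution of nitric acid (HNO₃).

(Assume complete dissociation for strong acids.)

[H⁺] = 0.00031 M for strong acid. pH = -log[H⁺] = -log(0.00031)

pH = 3.51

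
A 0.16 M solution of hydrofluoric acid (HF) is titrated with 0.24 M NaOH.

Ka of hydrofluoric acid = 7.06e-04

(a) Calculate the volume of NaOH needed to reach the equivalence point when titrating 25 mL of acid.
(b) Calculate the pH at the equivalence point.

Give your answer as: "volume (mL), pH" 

moles acid = 0.16 × 25/1000 = 0.004 mol; V_base = moles/0.24 × 1000 = 16.7 mL. At equivalence only the conjugate base is present: [A⁻] = 0.004/0.042 = 9.6000e-02 M. Kb = Kw/Ka = 1.42e-11; [OH⁻] = √(Kb × [A⁻]) = 1.1661e-06; pOH = 5.93; pH = 14 - pOH = 8.07.

V = 16.7 mL, pH = 8.07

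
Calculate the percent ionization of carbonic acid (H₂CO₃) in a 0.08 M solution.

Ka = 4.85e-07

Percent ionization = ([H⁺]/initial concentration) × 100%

Using Ka equilibrium: x² + Ka×x - Ka×C = 0. Solving: [H⁺] = 1.9673e-04. Percent = (1.9673e-04/0.08) × 100

Percent ionization = 0.246%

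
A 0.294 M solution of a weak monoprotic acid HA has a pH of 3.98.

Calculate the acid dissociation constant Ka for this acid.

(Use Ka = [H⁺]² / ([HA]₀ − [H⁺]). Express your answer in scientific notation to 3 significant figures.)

[H⁺] = 10^(−pH) = 10^(−3.98) = 1.047e-04 M. For HA ⇌ H⁺ + A⁻, Ka = [H⁺][A⁻]/[HA] = [H⁺]² / ([HA]₀ − [H⁺]) = (1.047e-04)² / (0.294 − 1.047e-04) = 3.73e-08.

K_a = 3.73e-08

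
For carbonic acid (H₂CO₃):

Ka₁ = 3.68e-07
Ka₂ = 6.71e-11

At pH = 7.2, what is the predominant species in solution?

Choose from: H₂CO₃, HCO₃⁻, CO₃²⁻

pKa₁ = 6.43, pKa₂ = 10.17. For a polyprotic acid the predominant species crosses at each pKa: below pKa_n the protonated form dominates, above it the deprotonated form does. At pH = 7.2, the predominant species is HCO₃⁻.

HCO₃⁻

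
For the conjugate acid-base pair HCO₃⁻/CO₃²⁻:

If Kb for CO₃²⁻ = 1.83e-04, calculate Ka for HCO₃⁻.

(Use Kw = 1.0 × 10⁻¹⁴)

For a conjugate pair Ka × Kb = Kw, so Ka = Kw/Kb = 1.0 × 10⁻¹⁴ / 1.83e-04 = 5.46e-11.

K_a = 5.46e-11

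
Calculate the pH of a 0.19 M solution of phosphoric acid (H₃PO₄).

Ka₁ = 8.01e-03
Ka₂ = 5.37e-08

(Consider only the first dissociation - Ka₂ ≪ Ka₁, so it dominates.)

First dissociation dominates. From Ka₁ = [H⁺][HA⁻]/[H₂A], x² + Ka₁·x − Ka₁·C = 0 with C = 0.19 M and Ka₁ = 8.01e-03. Solving: [H⁺] = (−Ka₁ + √(Ka₁² + 4·Ka₁·C)) / 2 = 3.5212e-02 M. pH = -log(3.5212e-02) = 1.45.

pH = 1.45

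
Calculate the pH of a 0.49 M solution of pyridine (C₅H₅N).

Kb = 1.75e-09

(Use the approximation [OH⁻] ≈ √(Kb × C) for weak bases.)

[OH⁻] = √(Kb × C) = √(1.75e-09 × 0.49) = 2.9283e-05. pOH = 4.53, pH = 14 - pOH

pH = 9.47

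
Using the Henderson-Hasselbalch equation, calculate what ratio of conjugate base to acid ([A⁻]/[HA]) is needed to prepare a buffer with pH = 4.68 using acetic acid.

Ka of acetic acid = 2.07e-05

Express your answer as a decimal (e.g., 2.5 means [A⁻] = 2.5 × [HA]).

pKa = -log(2.07e-05) = 4.6840. pH = pKa + log([A⁻]/[HA]), so log([A⁻]/[HA]) = pH − pKa = 4.68 − 4.6840 = -0.0040. [A⁻]/[HA] = 10^(-0.0040) = 0.991

[A⁻]/[HA] = 0.991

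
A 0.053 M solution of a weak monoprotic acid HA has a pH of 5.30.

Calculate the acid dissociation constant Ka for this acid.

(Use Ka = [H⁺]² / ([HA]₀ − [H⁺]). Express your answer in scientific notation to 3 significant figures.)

[H⁺] = 10^(−pH) = 10^(−5.30) = 5.012e-06 M. For HA ⇌ H⁺ + A⁻, Ka = [H⁺][A⁻]/[HA] = [H⁺]² / ([HA]₀ − [H⁺]) = (5.012e-06)² / (0.053 − 5.012e-06) = 4.74e-10.

K_a = 4.74e-10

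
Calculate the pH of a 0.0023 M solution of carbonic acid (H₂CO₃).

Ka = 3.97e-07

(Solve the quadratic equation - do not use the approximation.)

x² + Ka×x - Ka×C = 0. Using quadratic formula: [H⁺] = 3.0020e-05

pH = 4.52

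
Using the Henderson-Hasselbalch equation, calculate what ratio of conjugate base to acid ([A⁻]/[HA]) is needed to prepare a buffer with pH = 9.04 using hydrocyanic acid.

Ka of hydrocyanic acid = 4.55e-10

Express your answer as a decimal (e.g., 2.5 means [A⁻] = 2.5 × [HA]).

pKa = -log(4.55e-10) = 9.3420. pH = pKa + log([A⁻]/[HA]), so log([A⁻]/[HA]) = pH − pKa = 9.04 − 9.3420 = -0.3020. [A⁻]/[HA] = 10^(-0.3020) = 0.499

[A⁻]/[HA] = 0.499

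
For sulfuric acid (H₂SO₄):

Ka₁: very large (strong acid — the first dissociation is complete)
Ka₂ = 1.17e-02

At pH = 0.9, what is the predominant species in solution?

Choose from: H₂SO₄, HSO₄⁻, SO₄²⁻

The first dissociation is complete, so H₂SO₄ itself is never the predominant species in water; pKa₂ = -log(1.17e-02) = 1.93. For a polyprotic acid the predominant species crosses at each pKa: below pKa_n the protonated form dominates, above it the deprotonated form does. At pH = 0.9, the predominant species is HSO₄⁻.

HSO₄⁻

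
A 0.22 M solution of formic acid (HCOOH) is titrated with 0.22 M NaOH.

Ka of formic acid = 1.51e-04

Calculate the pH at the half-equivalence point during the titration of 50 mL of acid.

At half-equivalence [HA] = [A⁻], so Henderson-Hasselbalch gives pH = pKa = -log(1.51e-04) = 3.82.

pH = pKa = 3.82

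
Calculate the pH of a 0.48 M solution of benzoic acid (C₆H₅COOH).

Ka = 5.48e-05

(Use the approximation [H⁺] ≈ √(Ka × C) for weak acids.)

[H⁺] = √(Ka × C) = √(5.48e-05 × 0.48) = 5.1287e-03. pH = -log(5.1287e-03)

pH = 2.29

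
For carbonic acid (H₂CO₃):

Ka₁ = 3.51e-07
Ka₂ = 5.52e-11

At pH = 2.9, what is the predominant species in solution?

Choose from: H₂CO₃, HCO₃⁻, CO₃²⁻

pKa₁ = 6.45, pKa₂ = 10.26. For a polyprotic acid the predominant species crosses at each pKa: below pKa_n the protonated form dominates, above it the deprotonated form does. At pH = 2.9, the predominant species is H₂CO₃.

H₂CO₃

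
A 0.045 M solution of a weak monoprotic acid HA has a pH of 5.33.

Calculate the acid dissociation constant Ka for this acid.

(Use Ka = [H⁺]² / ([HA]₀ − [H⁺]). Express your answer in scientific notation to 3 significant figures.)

[H⁺] = 10^(−pH) = 10^(−5.33) = 4.677e-06 M. For HA ⇌ H⁺ + A⁻, Ka = [H⁺][A⁻]/[HA] = [H⁺]² / ([HA]₀ − [H⁺]) = (4.677e-06)² / (0.045 − 4.677e-06) = 4.86e-10.

K_a = 4.86e-10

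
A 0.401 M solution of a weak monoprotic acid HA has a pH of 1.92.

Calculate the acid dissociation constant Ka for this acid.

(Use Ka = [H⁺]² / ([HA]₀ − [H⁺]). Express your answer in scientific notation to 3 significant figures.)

[H⁺] = 10^(−pH) = 10^(−1.92) = 1.202e-02 M. For HA ⇌ H⁺ + A⁻, Ka = [H⁺][A⁻]/[HA] = [H⁺]² / ([HA]₀ − [H⁺]) = (1.202e-02)² / (0.401 − 1.202e-02) = 3.72e-04.

K_a = 3.72e-04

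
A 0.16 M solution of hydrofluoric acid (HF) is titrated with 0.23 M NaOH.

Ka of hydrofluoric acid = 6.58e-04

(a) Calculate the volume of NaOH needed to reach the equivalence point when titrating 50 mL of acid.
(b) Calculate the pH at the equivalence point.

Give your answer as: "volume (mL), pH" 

moles acid = 0.16 × 50/1000 = 0.008 mol; V_base = moles/0.23 × 1000 = 34.8 mL. At equivalence only the conjugate base is present: [A⁻] = 0.008/0.085 = 9.4359e-02 M. Kb = Kw/Ka = 1.52e-11; [OH⁻] = √(Kb × [A⁻]) = 1.1975e-06; pOH = 5.92; pH = 14 - pOH = 8.08.

V = 34.8 mL, pH = 8.08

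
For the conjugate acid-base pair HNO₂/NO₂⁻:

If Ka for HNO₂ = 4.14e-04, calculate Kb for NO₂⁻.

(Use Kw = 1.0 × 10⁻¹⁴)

For a conjugate pair Ka × Kb = Kw, so Kb = Kw/Ka = 1.0 × 10⁻¹⁴ / 4.14e-04 = 2.42e-11.

K_b = 2.42e-11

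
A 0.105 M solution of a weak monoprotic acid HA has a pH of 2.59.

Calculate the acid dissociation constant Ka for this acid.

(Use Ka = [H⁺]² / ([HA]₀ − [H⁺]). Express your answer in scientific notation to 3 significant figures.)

[H⁺] = 10^(−pH) = 10^(−2.59) = 2.570e-03 M. For HA ⇌ H⁺ + A⁻, Ka = [H⁺][A⁻]/[HA] = [H⁺]² / ([HA]₀ − [H⁺]) = (2.570e-03)² / (0.105 − 2.570e-03) = 6.45e-05.

K_a = 6.45e-05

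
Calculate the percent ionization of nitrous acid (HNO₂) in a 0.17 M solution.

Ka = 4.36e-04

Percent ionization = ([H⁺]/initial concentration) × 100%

Using Ka equilibrium: x² + Ka×x - Ka×C = 0. Solving: [H⁺] = 8.3941e-03. Percent = (8.3941e-03/0.17) × 100

Percent ionization = 4.94%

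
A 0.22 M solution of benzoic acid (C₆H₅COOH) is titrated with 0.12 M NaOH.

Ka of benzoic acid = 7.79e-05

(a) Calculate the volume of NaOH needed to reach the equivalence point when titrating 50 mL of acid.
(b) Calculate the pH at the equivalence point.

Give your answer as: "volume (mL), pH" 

moles acid = 0.22 × 50/1000 = 0.011 mol; V_base = moles/0.12 × 1000 = 91.7 mL. At equivalence only the conjugate base is present: [A⁻] = 0.011/0.142 = 7.7647e-02 M. Kb = Kw/Ka = 1.28e-10; [OH⁻] = √(Kb × [A⁻]) = 3.1571e-06; pOH = 5.50; pH = 14 - pOH = 8.50.

V = 91.7 mL, pH = 8.50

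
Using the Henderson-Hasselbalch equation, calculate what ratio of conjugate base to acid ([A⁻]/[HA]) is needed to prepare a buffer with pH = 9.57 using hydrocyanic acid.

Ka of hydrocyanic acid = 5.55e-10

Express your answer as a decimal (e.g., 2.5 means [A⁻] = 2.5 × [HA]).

pKa = -log(5.55e-10) = 9.2557. pH = pKa + log([A⁻]/[HA]), so log([A⁻]/[HA]) = pH − pKa = 9.57 − 9.2557 = 0.3143. [A⁻]/[HA] = 10^(0.3143) = 2.06

[A⁻]/[HA] = 2.06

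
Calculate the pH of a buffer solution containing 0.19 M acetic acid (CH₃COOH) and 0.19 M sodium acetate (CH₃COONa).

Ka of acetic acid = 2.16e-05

pKa = -log(2.16e-05) = 4.67. pH = pKa + log([A⁻]/[HA]) = 4.67 + log(0.19/0.19)

pH = 4.67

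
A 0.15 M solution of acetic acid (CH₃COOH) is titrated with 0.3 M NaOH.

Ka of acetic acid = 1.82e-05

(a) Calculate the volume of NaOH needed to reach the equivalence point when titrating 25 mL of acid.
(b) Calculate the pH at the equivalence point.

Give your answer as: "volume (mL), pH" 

moles acid = 0.15 × 25/1000 = 0.00375 mol; V_base = moles/0.3 × 1000 = 12.5 mL. At equivalence only the conjugate base is present: [A⁻] = 0.00375/0.037 = 1.0000e-01 M. Kb = Kw/Ka = 5.49e-10; [OH⁻] = √(Kb × [A⁻]) = 7.4125e-06; pOH = 5.13; pH = 14 - pOH = 8.87.

V = 12.5 mL, pH = 8.87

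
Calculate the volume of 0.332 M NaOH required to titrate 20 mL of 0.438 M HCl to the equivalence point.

At equivalence: moles acid = moles base. moles HCl = 0.438 × 20/1000 = 0.00876 mol. V_base = moles / 0.332 × 1000 = 26.4 mL.

V_{base} = 26.4 mL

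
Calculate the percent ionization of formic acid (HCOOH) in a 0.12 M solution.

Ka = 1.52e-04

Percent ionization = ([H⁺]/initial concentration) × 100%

Using Ka equilibrium: x² + Ka×x - Ka×C = 0. Solving: [H⁺] = 4.1955e-03. Percent = (4.1955e-03/0.12) × 100

Percent ionization = 3.5%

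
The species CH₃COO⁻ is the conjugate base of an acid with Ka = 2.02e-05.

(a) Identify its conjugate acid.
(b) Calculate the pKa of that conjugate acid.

(a) The conjugate acid is formed by adding one H⁺ to CH₃COO⁻, giving CH₃COOH. (b) pKa = -log(Ka) = -log(2.02e-05) = 4.69.

Conjugate acid: CH₃COOH; pK_a = 4.69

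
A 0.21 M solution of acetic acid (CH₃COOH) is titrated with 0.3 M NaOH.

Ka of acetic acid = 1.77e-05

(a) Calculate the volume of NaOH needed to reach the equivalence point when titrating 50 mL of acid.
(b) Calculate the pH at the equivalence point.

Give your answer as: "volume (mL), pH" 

moles acid = 0.21 × 50/1000 = 0.0105 mol; V_base = moles/0.3 × 1000 = 35.0 mL. At equivalence only the conjugate base is present: [A⁻] = 0.0105/0.085 = 1.2353e-01 M. Kb = Kw/Ka = 5.65e-10; [OH⁻] = √(Kb × [A⁻]) = 8.3541e-06; pOH = 5.08; pH = 14 - pOH = 8.92.

V = 35.0 mL, pH = 8.92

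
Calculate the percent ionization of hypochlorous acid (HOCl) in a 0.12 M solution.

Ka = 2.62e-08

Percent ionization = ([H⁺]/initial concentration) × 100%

Using Ka equilibrium: x² + Ka×x - Ka×C = 0. Solving: [H⁺] = 5.6058e-05. Percent = (5.6058e-05/0.12) × 100

Percent ionization = 0.0467%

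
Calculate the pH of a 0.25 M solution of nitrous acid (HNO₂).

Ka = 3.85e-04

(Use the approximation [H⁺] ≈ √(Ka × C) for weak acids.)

[H⁺] = √(Ka × C) = √(3.85e-04 × 0.25) = 9.8107e-03. pH = -log(9.8107e-03)

pH = 2.01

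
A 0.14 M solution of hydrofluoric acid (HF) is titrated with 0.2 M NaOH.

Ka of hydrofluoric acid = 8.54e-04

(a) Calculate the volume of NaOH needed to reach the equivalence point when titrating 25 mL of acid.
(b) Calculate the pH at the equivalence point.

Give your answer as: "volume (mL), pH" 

moles acid = 0.14 × 25/1000 = 0.0035 mol; V_base = moles/0.2 × 1000 = 17.5 mL. At equivalence only the conjugate base is present: [A⁻] = 0.0035/0.043 = 8.2353e-02 M. Kb = Kw/Ka = 1.17e-11; [OH⁻] = √(Kb × [A⁻]) = 9.8200e-07; pOH = 6.01; pH = 14 - pOH = 7.99.

V = 17.5 mL, pH = 7.99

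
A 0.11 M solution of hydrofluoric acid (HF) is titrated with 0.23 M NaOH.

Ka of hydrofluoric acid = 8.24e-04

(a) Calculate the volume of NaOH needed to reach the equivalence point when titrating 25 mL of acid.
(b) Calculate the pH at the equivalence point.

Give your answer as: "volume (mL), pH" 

moles acid = 0.11 × 25/1000 = 0.00275 mol; V_base = moles/0.23 × 1000 = 12.0 mL. At equivalence only the conjugate base is present: [A⁻] = 0.00275/0.037 = 7.4412e-02 M. Kb = Kw/Ka = 1.21e-11; [OH⁻] = √(Kb × [A⁻]) = 9.5029e-07; pOH = 6.02; pH = 14 - pOH = 7.98.

V = 12.0 mL, pH = 7.98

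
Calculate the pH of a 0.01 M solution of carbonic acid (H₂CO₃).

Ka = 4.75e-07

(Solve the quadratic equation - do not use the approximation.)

x² + Ka×x - Ka×C = 0. Using quadratic formula: [H⁺] = 6.8683e-05

pH = 4.16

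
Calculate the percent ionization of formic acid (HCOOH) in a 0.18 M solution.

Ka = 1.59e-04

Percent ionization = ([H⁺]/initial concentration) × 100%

Using Ka equilibrium: x² + Ka×x - Ka×C = 0. Solving: [H⁺] = 5.2709e-03. Percent = (5.2709e-03/0.18) × 100

Percent ionization = 2.93%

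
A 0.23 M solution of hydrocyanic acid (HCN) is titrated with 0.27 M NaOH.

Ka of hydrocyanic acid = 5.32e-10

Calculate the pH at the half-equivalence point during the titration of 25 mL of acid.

At half-equivalence [HA] = [A⁻], so Henderson-Hasselbalch gives pH = pKa = -log(5.32e-10) = 9.27.

pH = pKa = 9.27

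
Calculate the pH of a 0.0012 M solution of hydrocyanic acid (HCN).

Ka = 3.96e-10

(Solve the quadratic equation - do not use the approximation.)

x² + Ka×x - Ka×C = 0. Using quadratic formula: [H⁺] = 6.8915e-07

pH = 6.16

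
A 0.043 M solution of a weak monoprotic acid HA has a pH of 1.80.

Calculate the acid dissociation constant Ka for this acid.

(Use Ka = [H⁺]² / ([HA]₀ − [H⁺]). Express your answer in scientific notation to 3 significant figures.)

[H⁺] = 10^(−pH) = 10^(−1.80) = 1.585e-02 M. For HA ⇌ H⁺ + A⁻, Ka = [H⁺][A⁻]/[HA] = [H⁺]² / ([HA]₀ − [H⁺]) = (1.585e-02)² / (0.043 − 1.585e-02) = 9.25e-03.

K_a = 9.25e-03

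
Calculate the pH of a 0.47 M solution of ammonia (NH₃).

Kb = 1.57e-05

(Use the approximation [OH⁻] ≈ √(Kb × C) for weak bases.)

[OH⁻] = √(Kb × C) = √(1.57e-05 × 0.47) = 2.7164e-03. pOH = 2.57, pH = 14 - pOH

pH = 11.43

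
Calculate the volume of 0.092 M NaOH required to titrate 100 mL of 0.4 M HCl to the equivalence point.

At equivalence: moles acid = moles base. moles HCl = 0.4 × 100/1000 = 0.04 mol. V_base = moles / 0.092 × 1000 = 434.8 mL.

V_{base} = 434.8 mL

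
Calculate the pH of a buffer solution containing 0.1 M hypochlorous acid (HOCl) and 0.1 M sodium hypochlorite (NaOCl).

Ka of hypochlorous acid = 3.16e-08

pKa = -log(3.16e-08) = 7.50. pH = pKa + log([A⁻]/[HA]) = 7.50 + log(0.1/0.1)

pH = 7.50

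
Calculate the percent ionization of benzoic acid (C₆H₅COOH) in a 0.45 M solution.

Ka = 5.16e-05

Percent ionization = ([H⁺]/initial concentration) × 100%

Using Ka equilibrium: x² + Ka×x - Ka×C = 0. Solving: [H⁺] = 4.7930e-03. Percent = (4.7930e-03/0.45) × 100

Percent ionization = 1.07%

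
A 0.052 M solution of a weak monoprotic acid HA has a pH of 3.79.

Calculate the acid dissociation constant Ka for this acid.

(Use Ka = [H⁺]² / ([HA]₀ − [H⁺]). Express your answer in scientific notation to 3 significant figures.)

[H⁺] = 10^(−pH) = 10^(−3.79) = 1.622e-04 M. For HA ⇌ H⁺ + A⁻, Ka = [H⁺][A⁻]/[HA] = [H⁺]² / ([HA]₀ − [H⁺]) = (1.622e-04)² / (0.052 − 1.622e-04) = 5.07e-07.

K_a = 5.07e-07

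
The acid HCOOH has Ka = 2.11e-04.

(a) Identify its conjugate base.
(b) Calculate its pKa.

(a) The conjugate base is formed by removing one H⁺ from HCOOH, giving HCOO⁻. (b) pKa = -log(Ka) = -log(2.11e-04) = 3.68.

Conjugate base: HCOO⁻; pK_a = 3.68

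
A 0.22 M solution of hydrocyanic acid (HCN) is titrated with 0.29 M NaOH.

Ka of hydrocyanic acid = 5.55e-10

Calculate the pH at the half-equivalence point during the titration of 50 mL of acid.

At half-equivalence [HA] = [A⁻], so Henderson-Hasselbalch gives pH = pKa = -log(5.55e-10) = 9.26.

pH = pKa = 9.26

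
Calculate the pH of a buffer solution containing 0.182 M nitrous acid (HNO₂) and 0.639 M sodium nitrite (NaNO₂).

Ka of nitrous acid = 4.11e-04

pKa = -log(4.11e-04) = 3.39. pH = pKa + log([A⁻]/[HA]) = 3.39 + log(0.639/0.182)

pH = 3.93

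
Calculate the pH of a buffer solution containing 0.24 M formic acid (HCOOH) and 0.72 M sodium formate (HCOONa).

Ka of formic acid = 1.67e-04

pKa = -log(1.67e-04) = 3.78. pH = pKa + log([A⁻]/[HA]) = 3.78 + log(0.72/0.24)

pH = 4.25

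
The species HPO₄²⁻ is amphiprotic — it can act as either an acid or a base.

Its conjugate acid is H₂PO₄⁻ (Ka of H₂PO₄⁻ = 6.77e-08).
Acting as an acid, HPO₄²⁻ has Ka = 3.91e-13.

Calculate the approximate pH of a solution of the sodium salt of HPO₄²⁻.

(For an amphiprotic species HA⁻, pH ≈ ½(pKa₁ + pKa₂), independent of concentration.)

pKa₁ = -log(6.77e-08) = 7.17; pKa₂ = -log(3.91e-13) = 12.41. For an amphiprotic species, pH ≈ ½(pKa₁ + pKa₂) = ½(7.17 + 12.41) = 9.79.

pH = 9.79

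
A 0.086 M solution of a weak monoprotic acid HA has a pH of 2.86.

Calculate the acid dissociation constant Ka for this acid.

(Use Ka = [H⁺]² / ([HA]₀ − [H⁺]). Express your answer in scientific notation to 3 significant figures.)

[H⁺] = 10^(−pH) = 10^(−2.86) = 1.380e-03 M. For HA ⇌ H⁺ + A⁻, Ka = [H⁺][A⁻]/[HA] = [H⁺]² / ([HA]₀ − [H⁺]) = (1.380e-03)² / (0.086 − 1.380e-03) = 2.25e-05.

K_a = 2.25e-05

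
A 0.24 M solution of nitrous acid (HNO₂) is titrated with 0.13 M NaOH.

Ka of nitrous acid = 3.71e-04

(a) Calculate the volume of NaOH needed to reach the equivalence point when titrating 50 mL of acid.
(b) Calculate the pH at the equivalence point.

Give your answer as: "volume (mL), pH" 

moles acid = 0.24 × 50/1000 = 0.012 mol; V_base = moles/0.13 × 1000 = 92.3 mL. At equivalence only the conjugate base is present: [A⁻] = 0.012/0.142 = 8.4324e-02 M. Kb = Kw/Ka = 2.70e-11; [OH⁻] = √(Kb × [A⁻]) = 1.5076e-06; pOH = 5.82; pH = 14 - pOH = 8.18.

V = 92.3 mL, pH = 8.18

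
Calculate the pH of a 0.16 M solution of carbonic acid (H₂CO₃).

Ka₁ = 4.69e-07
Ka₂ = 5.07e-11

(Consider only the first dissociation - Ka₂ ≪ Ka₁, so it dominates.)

First dissociation dominates. From Ka₁ = [H⁺][HA⁻]/[H₂A], x² + Ka₁·x − Ka₁·C = 0 with C = 0.16 M and Ka₁ = 4.69e-07. Solving: [H⁺] = (−Ka₁ + √(Ka₁² + 4·Ka₁·C)) / 2 = 2.7370e-04 M. pH = -log(2.7370e-04) = 3.56.

pH = 3.56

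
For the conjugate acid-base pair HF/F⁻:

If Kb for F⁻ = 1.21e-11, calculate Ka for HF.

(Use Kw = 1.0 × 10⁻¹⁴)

For a conjugate pair Ka × Kb = Kw, so Ka = Kw/Kb = 1.0 × 10⁻¹⁴ / 1.21e-11 = 8.26e-04.

K_a = 8.26e-04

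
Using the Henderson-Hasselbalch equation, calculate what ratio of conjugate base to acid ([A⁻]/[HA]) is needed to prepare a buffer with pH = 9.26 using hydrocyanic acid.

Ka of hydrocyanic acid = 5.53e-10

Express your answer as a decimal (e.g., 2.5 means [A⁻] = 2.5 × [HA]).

pKa = -log(5.53e-10) = 9.2573. pH = pKa + log([A⁻]/[HA]), so log([A⁻]/[HA]) = pH − pKa = 9.26 − 9.2573 = 0.0027. [A⁻]/[HA] = 10^(0.0027) = 1.01

[A⁻]/[HA] = 1.01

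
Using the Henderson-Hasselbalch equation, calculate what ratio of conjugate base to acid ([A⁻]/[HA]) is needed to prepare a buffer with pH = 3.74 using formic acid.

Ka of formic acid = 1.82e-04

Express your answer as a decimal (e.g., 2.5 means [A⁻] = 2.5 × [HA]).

pKa = -log(1.82e-04) = 3.7399. pH = pKa + log([A⁻]/[HA]), so log([A⁻]/[HA]) = pH − pKa = 3.74 − 3.7399 = 0.0001. [A⁻]/[HA] = 10^(0.0001) = 1.00

[A⁻]/[HA] = 1.00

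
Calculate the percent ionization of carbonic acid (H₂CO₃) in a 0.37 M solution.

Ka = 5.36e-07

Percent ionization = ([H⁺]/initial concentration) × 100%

Using Ka equilibrium: x² + Ka×x - Ka×C = 0. Solving: [H⁺] = 4.4506e-04. Percent = (4.4506e-04/0.37) × 100

Percent ionization = 0.12%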